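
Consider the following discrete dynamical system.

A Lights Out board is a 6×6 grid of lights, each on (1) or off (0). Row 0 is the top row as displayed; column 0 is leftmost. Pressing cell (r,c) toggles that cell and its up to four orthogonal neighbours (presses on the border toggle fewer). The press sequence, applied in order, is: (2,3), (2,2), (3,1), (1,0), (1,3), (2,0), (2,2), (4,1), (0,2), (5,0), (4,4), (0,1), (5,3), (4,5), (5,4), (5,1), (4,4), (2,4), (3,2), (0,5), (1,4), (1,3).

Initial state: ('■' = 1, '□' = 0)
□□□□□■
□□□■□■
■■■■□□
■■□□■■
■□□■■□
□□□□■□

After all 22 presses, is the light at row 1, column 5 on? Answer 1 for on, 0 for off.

k=0  □□□□□■
□□□■□■
■■■■□□
■■□□■■
■□□■■□
□□□□■□
k=1  □□□□□■
□□□□□■
■■□□■□
■■□■■■
■□□■■□
□□□□■□
k=2  □□□□□■
□□■□□■
■□■■■□
■■■■■■
■□□■■□
□□□□■□
k=3  □□□□□■
□□■□□■
■■■■■□
□□□■■■
■■□■■□
□□□□■□
k=4  ■□□□□■
■■■□□■
□■■■■□
□□□■■■
■■□■■□
□□□□■□
k=5  ■□□■□■
■■□■■■
□■■□■□
□□□■■■
■■□■■□
□□□□■□
k=6  ■□□■□■
□■□■■■
■□■□■□
■□□■■■
■■□■■□
□□□□■□
k=7  ■□□■□■
□■■■■■
■■□■■□
■□■■■■
■■□■■□
□□□□■□
k=8  ■□□■□■
□■■■■■
■■□■■□
■■■■■■
□□■■■□
□■□□■□
k=9  ■■■□□■
□■□■■■
■■□■■□
■■■■■■
□□■■■□
□■□□■□
k=10  ■■■□□■
□■□■■■
■■□■■□
■■■■■■
■□■■■□
■□□□■□
k=11  ■■■□□■
□■□■■■
■■□■■□
■■■■□■
■□■□□■
■□□□□□
k=12  □□□□□■
□□□■■■
■■□■■□
■■■■□■
■□■□□■
■□□□□□
k=13  □□□□□■
□□□■■■
■■□■■□
■■■■□■
■□■■□■
■□■■■□
k=14  □□□□□■
□□□■■■
■■□■■□
■■■■□□
■□■■■□
■□■■■■
k=15  □□□□□■
□□□■■■
■■□■■□
■■■■□□
■□■■□□
■□■□□□
k=16  □□□□□■
□□□■■■
■■□■■□
■■■■□□
■■■■□□
□■□□□□
k=17  □□□□□■
□□□■■■
■■□■■□
■■■■■□
■■■□■■
□■□□■□
k=18  □□□□□■
□□□■□■
■■□□□■
■■■■□□
■■■□■■
□■□□■□
k=19  □□□□□■
□□□■□■
■■■□□■
■□□□□□
■■□□■■
□■□□■□
k=20  □□□□■□
□□□■□□
■■■□□■
■□□□□□
■■□□■■
□■□□■□
k=21  □□□□□□
□□□□■■
■■■□■■
■□□□□□
■■□□■■
□■□□■□
k=22  □□□■□□
□□■■□■
■■■■■■
■□□□□□
■■□□■■
□■□□■□

1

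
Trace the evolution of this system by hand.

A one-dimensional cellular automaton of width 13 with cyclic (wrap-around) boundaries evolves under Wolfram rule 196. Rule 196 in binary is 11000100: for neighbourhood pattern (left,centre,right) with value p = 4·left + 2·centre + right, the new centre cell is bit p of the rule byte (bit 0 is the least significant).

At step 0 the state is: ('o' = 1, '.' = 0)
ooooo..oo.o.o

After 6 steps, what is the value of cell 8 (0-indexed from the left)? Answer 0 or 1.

1

[0] ooooo..oo.o.o
[1] ooooo...o.o..
[2] .oooo...o.o..
[3] ..ooo...o.o..
[4] ...oo...o.o..
[5] ....o...o.o..
[6] ....o...o.o..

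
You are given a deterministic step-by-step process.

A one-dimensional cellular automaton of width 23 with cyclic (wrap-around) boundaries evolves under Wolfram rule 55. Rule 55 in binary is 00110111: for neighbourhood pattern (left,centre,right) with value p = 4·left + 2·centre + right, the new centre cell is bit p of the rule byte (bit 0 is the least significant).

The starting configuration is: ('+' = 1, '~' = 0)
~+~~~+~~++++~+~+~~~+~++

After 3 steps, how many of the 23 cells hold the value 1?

17

step 0: ~+~~~+~~++++~+~+~~~+~++
step 1: ++++++++~~~~+++++++++~~
step 2: ~~~~~~~~++++~~~~~~~~~++
step 3: ++++++++~~~~+++++++++~~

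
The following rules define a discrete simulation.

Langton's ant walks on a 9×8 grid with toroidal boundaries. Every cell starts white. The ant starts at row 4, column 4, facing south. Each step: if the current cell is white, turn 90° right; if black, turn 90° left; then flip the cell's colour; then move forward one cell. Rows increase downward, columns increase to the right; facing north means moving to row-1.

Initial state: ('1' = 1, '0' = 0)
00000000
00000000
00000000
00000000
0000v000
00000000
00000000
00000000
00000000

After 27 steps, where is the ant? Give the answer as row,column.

gen 0: 00000000
00000000
00000000
00000000
0000v000
00000000
00000000
00000000
00000000
gen 1: 00000000
00000000
00000000
00000000
000<1000
00000000
00000000
00000000
00000000
gen 2: 00000000
00000000
00000000
000^0000
00011000
00000000
00000000
00000000
00000000
gen 3: 00000000
00000000
00000000
0001>000
00011000
00000000
00000000
00000000
00000000
gen 4: 00000000
00000000
00000000
00011000
0001v000
00000000
00000000
00000000
00000000
gen 5: 00000000
00000000
00000000
00011000
00010>00
00000000
00000000
00000000
00000000
gen 6: 00000000
00000000
00000000
00011000
00010100
00000v00
00000000
00000000
00000000
gen 7: 00000000
00000000
00000000
00011000
00010100
0000<100
00000000
00000000
00000000
gen 8: 00000000
00000000
00000000
00011000
0001^100
00001100
00000000
00000000
00000000
gen 9: 00000000
00000000
00000000
00011000
00011>00
00001100
00000000
00000000
00000000
gen 10: 00000000
00000000
00000000
00011^00
00011000
00001100
00000000
00000000
00000000
gen 11: 00000000
00000000
00000000
000111>0
00011000
00001100
00000000
00000000
00000000
gen 12: 00000000
00000000
00000000
00011110
000110v0
00001100
00000000
00000000
00000000
gen 13: 00000000
00000000
00000000
00011110
00011<10
00001100
00000000
00000000
00000000
gen 14: 00000000
00000000
00000000
00011^10
00011110
00001100
00000000
00000000
00000000
gen 15: 00000000
00000000
00000000
0001<010
00011110
00001100
00000000
00000000
00000000
gen 16: 00000000
00000000
00000000
00010010
0001v110
00001100
00000000
00000000
00000000
gen 17: 00000000
00000000
00000000
00010010
00010>10
00001100
00000000
00000000
00000000
gen 18: 00000000
00000000
00000000
00010^10
00010010
00001100
00000000
00000000
00000000
gen 19: 00000000
00000000
00000000
000101>0
00010010
00001100
00000000
00000000
00000000
gen 20: 00000000
00000000
000000^0
00010100
00010010
00001100
00000000
00000000
00000000
gen 21: 00000000
00000000
0000001>
00010100
00010010
00001100
00000000
00000000
00000000
gen 22: 00000000
00000000
00000011
0001010v
00010010
00001100
00000000
00000000
00000000
gen 23: 00000000
00000000
00000011
000101<1
00010010
00001100
00000000
00000000
00000000
gen 24: 00000000
00000000
000000^1
00010111
00010010
00001100
00000000
00000000
00000000
gen 25: 00000000
00000000
00000<01
00010111
00010010
00001100
00000000
00000000
00000000
gen 26: 00000000
00000^00
00000101
00010111
00010010
00001100
00000000
00000000
00000000
gen 27: 00000000
000001>0
00000101
00010111
00010010
00001100
00000000
00000000
00000000

1,6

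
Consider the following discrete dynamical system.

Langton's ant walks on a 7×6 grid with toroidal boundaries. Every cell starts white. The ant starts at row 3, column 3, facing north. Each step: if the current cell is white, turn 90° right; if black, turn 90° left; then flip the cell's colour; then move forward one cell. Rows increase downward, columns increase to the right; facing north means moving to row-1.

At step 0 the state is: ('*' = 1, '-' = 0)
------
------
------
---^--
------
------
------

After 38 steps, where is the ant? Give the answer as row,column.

[0] ------
------
------
---^--
------
------
------
[1] ------
------
------
---*>-
------
------
------
[2] ------
------
------
---**-
----v-
------
------
[3] ------
------
------
---**-
---<*-
------
------
[4] ------
------
------
---^*-
---**-
------
------
[5] ------
------
------
--<-*-
---**-
------
------
[6] ------
------
--^---
--*-*-
---**-
------
------
[7] ------
------
--*>--
--*-*-
---**-
------
------
[8] ------
------
--**--
--*v*-
---**-
------
------
[9] ------
------
--**--
--<**-
---**-
------
------
[10] ------
------
--**--
---**-
--v**-
------
------
[11] ------
------
--**--
---**-
-<***-
------
------
[12] ------
------
--**--
-^-**-
-****-
------
------
[13] ------
------
--**--
-*>**-
-****-
------
------
[14] ------
------
--**--
-****-
-*v**-
------
------
[15] ------
------
--**--
-****-
-*->*-
------
------
[16] ------
------
--**--
-**^*-
-*--*-
------
------
[17] ------
------
--**--
-*<-*-
-*--*-
------
------
[18] ------
------
--**--
-*--*-
-*v-*-
------
------
[19] ------
------
--**--
-*--*-
-<*-*-
------
------
[20] ------
------
--**--
-*--*-
--*-*-
-v----
------
[21] ------
------
--**--
-*--*-
--*-*-
<*----
------
[22] ------
------
--**--
-*--*-
^-*-*-
**----
------
[23] ------
------
--**--
-*--*-
*>*-*-
**----
------
[24] ------
------
--**--
-*--*-
***-*-
*v----
------
[25] ------
------
--**--
-*--*-
***-*-
*->---
------
[26] ------
------
--**--
-*--*-
***-*-
*-*---
--v---
[27] ------
------
--**--
-*--*-
***-*-
*-*---
-<*---
[28] ------
------
--**--
-*--*-
***-*-
*^*---
-**---
[29] ------
------
--**--
-*--*-
***-*-
**>---
-**---
[30] ------
------
--**--
-*--*-
**^-*-
**----
-**---
[31] ------
------
--**--
-*--*-
*<--*-
**----
-**---
[32] ------
------
--**--
-*--*-
*---*-
*v----
-**---
[33] ------
------
--**--
-*--*-
*---*-
*->---
-**---
[34] ------
------
--**--
-*--*-
*---*-
*-*---
-*v---
[35] ------
------
--**--
-*--*-
*---*-
*-*---
-*->--
[36] ---v--
------
--**--
-*--*-
*---*-
*-*---
-*-*--
[37] --<*--
------
--**--
-*--*-
*---*-
*-*---
-*-*--
[38] --**--
------
--**--
-*--*-
*---*-
*-*---
-*^*--

6,2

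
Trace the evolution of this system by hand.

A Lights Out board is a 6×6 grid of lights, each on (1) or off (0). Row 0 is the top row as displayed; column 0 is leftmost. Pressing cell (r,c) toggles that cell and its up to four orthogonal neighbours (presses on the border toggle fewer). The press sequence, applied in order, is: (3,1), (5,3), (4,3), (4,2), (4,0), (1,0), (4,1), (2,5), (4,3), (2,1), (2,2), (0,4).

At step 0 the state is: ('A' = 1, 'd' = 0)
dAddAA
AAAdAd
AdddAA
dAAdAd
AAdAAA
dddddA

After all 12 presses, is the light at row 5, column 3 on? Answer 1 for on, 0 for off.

0) dAddAA
AAAdAd
AdddAA
dAAdAd
AAdAAA
dddddA
1) dAddAA
AAAdAd
AAddAA
AdddAd
AddAAA
dddddA
2) dAddAA
AAAdAd
AAddAA
AdddAd
AdddAA
ddAAAA
3) dAddAA
AAAdAd
AAddAA
AddAAd
AdAAdA
ddAdAA
4) dAddAA
AAAdAd
AAddAA
AdAAAd
AAdddA
ddddAA
5) dAddAA
AAAdAd
AAddAA
ddAAAd
dddddA
AdddAA
6) AAddAA
ddAdAd
dAddAA
ddAAAd
dddddA
AdddAA
7) AAddAA
ddAdAd
dAddAA
dAAAAd
AAAddA
AAddAA
8) AAddAA
ddAdAA
dAdddd
dAAAAA
AAAddA
AAddAA
9) AAddAA
ddAdAA
dAdddd
dAAdAA
AAdAAA
AAdAAA
10) AAddAA
dAAdAA
AdAddd
ddAdAA
AAdAAA
AAdAAA
11) AAddAA
dAddAA
AAdAdd
ddddAA
AAdAAA
AAdAAA
12) AAdAdd
dAdddA
AAdAdd
ddddAA
AAdAAA
AAdAAA

1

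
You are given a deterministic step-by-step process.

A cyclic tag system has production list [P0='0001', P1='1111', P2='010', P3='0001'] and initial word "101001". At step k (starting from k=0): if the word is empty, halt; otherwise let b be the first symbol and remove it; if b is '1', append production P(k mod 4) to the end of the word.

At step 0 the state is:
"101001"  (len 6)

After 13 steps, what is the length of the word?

12

0) "101001"  (len 6)
1) "010010001"  (len 9)
2) "10010001"  (len 8)
3) "0010001010"  (len 10)
4) "010001010"  (len 9)
5) "10001010"  (len 8)
6) "00010101111"  (len 11)
7) "0010101111"  (len 10)
8) "010101111"  (len 9)
9) "10101111"  (len 8)
10) "01011111111"  (len 11)
11) "1011111111"  (len 10)
12) "0111111110001"  (len 13)
13) "111111110001"  (len 12)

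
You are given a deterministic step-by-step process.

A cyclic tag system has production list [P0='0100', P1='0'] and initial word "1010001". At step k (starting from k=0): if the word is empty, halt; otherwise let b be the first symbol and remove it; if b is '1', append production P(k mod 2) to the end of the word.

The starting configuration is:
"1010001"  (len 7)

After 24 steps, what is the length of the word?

11

t=0: "1010001"  (len 7)
t=1: "0100010100"  (len 10)
t=2: "100010100"  (len 9)
t=3: "000101000100"  (len 12)
t=4: "00101000100"  (len 11)
t=5: "0101000100"  (len 10)
t=6: "101000100"  (len 9)
t=7: "010001000100"  (len 12)
t=8: "10001000100"  (len 11)
t=9: "00010001000100"  (len 14)
t=10: "0010001000100"  (len 13)
t=11: "010001000100"  (len 12)
t=12: "10001000100"  (len 11)
t=13: "00010001000100"  (len 14)
t=14: "0010001000100"  (len 13)
t=15: "010001000100"  (len 12)
t=16: "10001000100"  (len 11)
t=17: "00010001000100"  (len 14)
t=18: "0010001000100"  (len 13)
t=19: "010001000100"  (len 12)
t=20: "10001000100"  (len 11)
t=21: "00010001000100"  (len 14)
t=22: "0010001000100"  (len 13)
t=23: "010001000100"  (len 12)
t=24: "10001000100"  (len 11)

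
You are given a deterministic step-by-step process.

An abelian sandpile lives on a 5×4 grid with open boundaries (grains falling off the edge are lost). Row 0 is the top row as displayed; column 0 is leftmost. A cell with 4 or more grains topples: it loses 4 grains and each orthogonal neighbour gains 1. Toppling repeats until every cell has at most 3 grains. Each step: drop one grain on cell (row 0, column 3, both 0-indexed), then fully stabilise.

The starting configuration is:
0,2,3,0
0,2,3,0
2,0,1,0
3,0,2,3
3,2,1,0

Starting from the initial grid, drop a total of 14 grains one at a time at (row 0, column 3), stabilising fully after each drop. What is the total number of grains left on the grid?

0) 0,2,3,0
0,2,3,0
2,0,1,0
3,0,2,3
3,2,1,0
1) 0,2,3,1
0,2,3,0
2,0,1,0
3,0,2,3
3,2,1,0
2) 0,2,3,2
0,2,3,0
2,0,1,0
3,0,2,3
3,2,1,0
3) 0,2,3,3
0,2,3,0
2,0,1,0
3,0,2,3
3,2,1,0
4) 0,3,1,1
0,3,0,2
2,0,2,0
3,0,2,3
3,2,1,0
5) 0,3,1,2
0,3,0,2
2,0,2,0
3,0,2,3
3,2,1,0
6) 0,3,1,3
0,3,0,2
2,0,2,0
3,0,2,3
3,2,1,0
7) 0,3,2,0
0,3,0,3
2,0,2,0
3,0,2,3
3,2,1,0
8) 0,3,2,1
0,3,0,3
2,0,2,0
3,0,2,3
3,2,1,0
9) 0,3,2,2
0,3,0,3
2,0,2,0
3,0,2,3
3,2,1,0
10) 0,3,2,3
0,3,0,3
2,0,2,0
3,0,2,3
3,2,1,0
11) 0,3,3,1
0,3,1,0
2,0,2,1
3,0,2,3
3,2,1,0
12) 0,3,3,2
0,3,1,0
2,0,2,1
3,0,2,3
3,2,1,0
13) 0,3,3,3
0,3,1,0
2,0,2,1
3,0,2,3
3,2,1,0
14) 1,1,1,1
1,0,3,1
2,1,2,1
3,0,2,3
3,2,1,0

29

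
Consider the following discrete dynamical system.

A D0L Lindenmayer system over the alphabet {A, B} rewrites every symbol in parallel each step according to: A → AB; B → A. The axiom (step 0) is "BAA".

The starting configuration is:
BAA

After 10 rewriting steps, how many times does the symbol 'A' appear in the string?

0) BAA
1) AABAB
2) ABABAABA
3) ABAABAABABAAB
4) ABAABABAABABAABAABABA
5) ABAABABAABAABABAABAABABAABABAABAAB
6) ABAABABAABAABABAABABAABAABABAABABAABAABABAABAABABAABABA
7) ABAABABAABAABABAABABAABAABABAABAABABAABABAABAABABAABAABABAABABAABAABABAABABAABAABABAABAAB
8) ABAABABAABAABABAABABAABAABABAABAABABAABABAABAABABAABABAABA…ABAABAABABAABAABABAABABAABAABABAABAABABAABABAABAABABAABABA  (len 144)
9) ABAABABAABAABABAABABAABAABABAABAABABAABABAABAABABAABABAABA…AABABAABABAABAABABAABABAABAABABAABAABABAABABAABAABABAABAAB  (len 233)
10) ABAABABAABAABABAABABAABAABABAABAABABAABABAABAABABAABABAABA…AABABAABABAABAABABAABABAABAABABAABAABABAABABAABAABABAABABA  (len 377)

233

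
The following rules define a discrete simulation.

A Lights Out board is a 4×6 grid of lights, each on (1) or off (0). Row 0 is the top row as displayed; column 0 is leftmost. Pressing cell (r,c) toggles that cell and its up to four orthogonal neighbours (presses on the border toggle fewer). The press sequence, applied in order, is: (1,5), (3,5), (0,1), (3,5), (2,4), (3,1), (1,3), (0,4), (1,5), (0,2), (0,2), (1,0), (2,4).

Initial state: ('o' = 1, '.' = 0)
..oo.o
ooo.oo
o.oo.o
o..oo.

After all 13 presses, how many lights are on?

14

0) ..oo.o
ooo.oo
o.oo.o
o..oo.
1) ..oo..
ooo...
o.oo..
o..oo.
2) ..oo..
ooo...
o.oo.o
o..o.o
3) oo.o..
o.o...
o.oo.o
o..o.o
4) oo.o..
o.o...
o.oo..
o..oo.
5) oo.o..
o.o.o.
o.o.oo
o..o..
6) oo.o..
o.o.o.
ooo.oo
.ooo..
7) oo....
o..o..
oooooo
.ooo..
8) oo.ooo
o..oo.
oooooo
.ooo..
9) oo.oo.
o..o.o
ooooo.
.ooo..
10) o.o.o.
o.oo.o
ooooo.
.ooo..
11) oo.oo.
o..o.o
ooooo.
.ooo..
12) .o.oo.
.o.o.o
.oooo.
.ooo..
13) .o.oo.
.o.ooo
.oo..o
.oooo.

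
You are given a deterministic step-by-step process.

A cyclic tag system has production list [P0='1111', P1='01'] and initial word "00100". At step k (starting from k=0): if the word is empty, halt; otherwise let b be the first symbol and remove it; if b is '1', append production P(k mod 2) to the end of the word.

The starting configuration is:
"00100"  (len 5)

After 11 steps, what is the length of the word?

0) "00100"  (len 5)
1) "0100"  (len 4)
2) "100"  (len 3)
3) "001111"  (len 6)
4) "01111"  (len 5)
5) "1111"  (len 4)
6) "11101"  (len 5)
7) "11011111"  (len 8)
8) "101111101"  (len 9)
9) "011111011111"  (len 12)
10) "11111011111"  (len 11)
11) "11110111111111"  (len 14)

14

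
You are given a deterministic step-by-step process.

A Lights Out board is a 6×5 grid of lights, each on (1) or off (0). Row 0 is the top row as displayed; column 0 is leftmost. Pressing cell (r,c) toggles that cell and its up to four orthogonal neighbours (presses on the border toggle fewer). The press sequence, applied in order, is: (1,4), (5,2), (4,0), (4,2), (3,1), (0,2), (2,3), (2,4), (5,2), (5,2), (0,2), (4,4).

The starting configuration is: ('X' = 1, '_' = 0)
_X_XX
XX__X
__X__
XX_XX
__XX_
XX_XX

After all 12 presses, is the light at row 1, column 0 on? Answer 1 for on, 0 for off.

1

t=0: _X_XX
XX__X
__X__
XX_XX
__XX_
XX_XX
t=1: _X_X_
XX_X_
__X_X
XX_XX
__XX_
XX_XX
t=2: _X_X_
XX_X_
__X_X
XX_XX
___X_
X_X_X
t=3: _X_X_
XX_X_
__X_X
_X_XX
XX_X_
__X_X
t=4: _X_X_
XX_X_
__X_X
_XXXX
X_X__
____X
t=5: _X_X_
XX_X_
_XX_X
X__XX
XXX__
____X
t=6: __X__
XXXX_
_XX_X
X__XX
XXX__
____X
t=7: __X__
XXX__
_X_X_
X___X
XXX__
____X
t=8: __X__
XXX_X
_X__X
X____
XXX__
____X
t=9: __X__
XXX_X
_X__X
X____
XX___
_XXXX
t=10: __X__
XXX_X
_X__X
X____
XXX__
____X
t=11: _X_X_
XX__X
_X__X
X____
XXX__
____X
t=12: _X_X_
XX__X
_X__X
X___X
XXXXX
_____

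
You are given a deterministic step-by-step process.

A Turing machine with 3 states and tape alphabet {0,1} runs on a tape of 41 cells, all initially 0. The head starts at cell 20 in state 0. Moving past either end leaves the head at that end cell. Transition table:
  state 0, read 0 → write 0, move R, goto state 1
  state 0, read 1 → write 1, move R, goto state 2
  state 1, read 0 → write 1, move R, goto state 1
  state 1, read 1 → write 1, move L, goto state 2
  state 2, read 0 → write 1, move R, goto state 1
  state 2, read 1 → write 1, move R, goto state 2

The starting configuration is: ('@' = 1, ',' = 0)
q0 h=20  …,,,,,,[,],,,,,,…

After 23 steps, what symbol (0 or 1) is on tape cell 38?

1

t=0: q0 h=20  …,,,,,,[,],,,,,,…
t=1: q1 h=21  …,,,,,,[,],,,,,,…
t=2: q1 h=22  …,,,,,@[,],,,,,,…
t=3: q1 h=23  …,,,,@@[,],,,,,,…
t=4: q1 h=24  …,,,@@@[,],,,,,,…
t=5: q1 h=25  …,,@@@@[,],,,,,,…
t=6: q1 h=26  …,@@@@@[,],,,,,,…
t=7: q1 h=27  …@@@@@@[,],,,,,,…
t=8: q1 h=28  …@@@@@@[,],,,,,,…
t=9: q1 h=29  …@@@@@@[,],,,,,,…
t=10: q1 h=30  …@@@@@@[,],,,,,,…
t=11: q1 h=31  …@@@@@@[,],,,,,,…
t=12: q1 h=32  …@@@@@@[,],,,,,,…
t=13: q1 h=33  …@@@@@@[,],,,,,,…
t=14: q1 h=34  …@@@@@@[,],,,,,,|
t=15: q1 h=35  …@@@@@@[,],,,,,|
t=16: q1 h=36  …@@@@@@[,],,,,|
t=17: q1 h=37  …@@@@@@[,],,,|
t=18: q1 h=38  …@@@@@@[,],,|
t=19: q1 h=39  …@@@@@@[,],|
t=20: q1 h=40  …@@@@@@[,]|
t=21: q1 h=40  …@@@@@@[@]|
t=22: q2 h=39  …@@@@@@[@]@|
t=23: q2 h=40  …@@@@@@[@]|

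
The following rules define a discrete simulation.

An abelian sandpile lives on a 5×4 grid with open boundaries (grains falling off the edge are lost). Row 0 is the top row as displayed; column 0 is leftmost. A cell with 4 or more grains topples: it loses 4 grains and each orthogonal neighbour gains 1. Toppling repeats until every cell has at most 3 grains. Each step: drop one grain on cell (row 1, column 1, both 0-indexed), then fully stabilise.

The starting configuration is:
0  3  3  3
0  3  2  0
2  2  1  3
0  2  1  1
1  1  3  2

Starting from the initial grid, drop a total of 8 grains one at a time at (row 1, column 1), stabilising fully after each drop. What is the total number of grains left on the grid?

37

0) 0  3  3  3
0  3  2  0
2  2  1  3
0  2  1  1
1  1  3  2
1) 1  1  2  0
1  2  0  2
2  3  2  3
0  2  1  1
1  1  3  2
2) 1  1  2  0
1  3  0  2
2  3  2  3
0  2  1  1
1  1  3  2
3) 1  2  2  0
2  1  1  2
3  0  3  3
0  3  1  1
1  1  3  2
4) 1  2  2  0
2  2  1  2
3  0  3  3
0  3  1  1
1  1  3  2
5) 1  2  2  0
2  3  1  2
3  0  3  3
0  3  1  1
1  1  3  2
6) 1  3  2  0
3  0  2  2
3  1  3  3
0  3  1  1
1  1  3  2
7) 1  3  2  0
3  1  2  2
3  1  3  3
0  3  1  1
1  1  3  2
8) 1  3  2  0
3  2  2  2
3  1  3  3
0  3  1  1
1  1  3  2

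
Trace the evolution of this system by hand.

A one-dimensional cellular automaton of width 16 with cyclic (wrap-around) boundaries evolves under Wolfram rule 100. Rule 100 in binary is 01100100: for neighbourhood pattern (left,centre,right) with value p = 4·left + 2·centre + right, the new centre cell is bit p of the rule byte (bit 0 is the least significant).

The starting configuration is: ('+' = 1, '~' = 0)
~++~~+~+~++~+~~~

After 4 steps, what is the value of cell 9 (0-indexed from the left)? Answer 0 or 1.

1

0) ~++~~+~+~++~+~~~
1) ~~+~~++++~+++~~~
2) ~~+~~~~~++~~+~~~
3) ~~+~~~~~~+~~+~~~
4) ~~+~~~~~~+~~+~~~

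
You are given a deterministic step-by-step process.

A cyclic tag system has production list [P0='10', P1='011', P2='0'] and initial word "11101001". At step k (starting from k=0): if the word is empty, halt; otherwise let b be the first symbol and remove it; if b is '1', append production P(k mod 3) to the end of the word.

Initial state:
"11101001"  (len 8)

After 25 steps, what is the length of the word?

14

gen 0: "11101001"  (len 8)
gen 1: "110100110"  (len 9)
gen 2: "10100110011"  (len 11)
gen 3: "01001100110"  (len 11)
gen 4: "1001100110"  (len 10)
gen 5: "001100110011"  (len 12)
gen 6: "01100110011"  (len 11)
gen 7: "1100110011"  (len 10)
gen 8: "100110011011"  (len 12)
gen 9: "001100110110"  (len 12)
gen 10: "01100110110"  (len 11)
gen 11: "1100110110"  (len 10)
gen 12: "1001101100"  (len 10)
gen 13: "00110110010"  (len 11)
gen 14: "0110110010"  (len 10)
gen 15: "110110010"  (len 9)
gen 16: "1011001010"  (len 10)
gen 17: "011001010011"  (len 12)
gen 18: "11001010011"  (len 11)
gen 19: "100101001110"  (len 12)
gen 20: "00101001110011"  (len 14)
gen 21: "0101001110011"  (len 13)
gen 22: "101001110011"  (len 12)
gen 23: "01001110011011"  (len 14)
gen 24: "1001110011011"  (len 13)
gen 25: "00111001101110"  (len 14)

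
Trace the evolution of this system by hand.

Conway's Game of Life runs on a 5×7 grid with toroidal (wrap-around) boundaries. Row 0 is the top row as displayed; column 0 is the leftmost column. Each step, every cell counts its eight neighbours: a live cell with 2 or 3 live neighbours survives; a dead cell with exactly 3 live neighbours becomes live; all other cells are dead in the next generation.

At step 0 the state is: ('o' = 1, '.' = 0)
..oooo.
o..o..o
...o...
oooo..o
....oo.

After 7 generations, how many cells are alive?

4

0) ..oooo.
o..o..o
...o...
oooo..o
....oo.
1) ..o....
.....oo
...oo..
oooo.oo
o......
2) ......o
...ooo.
.o.o...
oooo.oo
o..o...
3) ...o.oo
..oooo.
.o.....
...o..o
...ooo.
4) ......o
..oo.oo
.....o.
..oo.o.
..oo...
5) ....ooo
....ooo
.....o.
..oo...
..ooo..
6) ......o
.......
...o.oo
..o....
..o....
7) .......
.....oo
.......
..oo...
.......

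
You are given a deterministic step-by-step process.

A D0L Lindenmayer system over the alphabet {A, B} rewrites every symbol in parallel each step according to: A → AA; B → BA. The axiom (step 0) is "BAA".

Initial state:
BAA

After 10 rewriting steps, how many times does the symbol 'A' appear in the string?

3071

0) BAA
1) BAAAAA
2) BAAAAAAAAAAA
3) BAAAAAAAAAAAAAAAAAAAAAAA
4) BAAAAAAAAAAAAAAAAAAAAAAAAAAAAAAAAAAAAAAAAAAAAAAA
5) BAAAAAAAAAAAAAAAAAAAAAAAAAAAAAAAAAAAAAAAAAAAAAAAAAAAAAAAAAAAAAAAAAAAAAAAAAAAAAAAAAAAAAAAAAAAAAAA
6) BAAAAAAAAAAAAAAAAAAAAAAAAAAAAAAAAAAAAAAAAAAAAAAAAAAAAAAAAA…AAAAAAAAAAAAAAAAAAAAAAAAAAAAAAAAAAAAAAAAAAAAAAAAAAAAAAAAAA  (len 192)
7) BAAAAAAAAAAAAAAAAAAAAAAAAAAAAAAAAAAAAAAAAAAAAAAAAAAAAAAAAA…AAAAAAAAAAAAAAAAAAAAAAAAAAAAAAAAAAAAAAAAAAAAAAAAAAAAAAAAAA  (len 384)
8) BAAAAAAAAAAAAAAAAAAAAAAAAAAAAAAAAAAAAAAAAAAAAAAAAAAAAAAAAA…AAAAAAAAAAAAAAAAAAAAAAAAAAAAAAAAAAAAAAAAAAAAAAAAAAAAAAAAAA  (len 768)
9) BAAAAAAAAAAAAAAAAAAAAAAAAAAAAAAAAAAAAAAAAAAAAAAAAAAAAAAAAA…AAAAAAAAAAAAAAAAAAAAAAAAAAAAAAAAAAAAAAAAAAAAAAAAAAAAAAAAAA  (len 1536)
10) BAAAAAAAAAAAAAAAAAAAAAAAAAAAAAAAAAAAAAAAAAAAAAAAAAAAAAAAAA…AAAAAAAAAAAAAAAAAAAAAAAAAAAAAAAAAAAAAAAAAAAAAAAAAAAAAAAAAA  (len 3072)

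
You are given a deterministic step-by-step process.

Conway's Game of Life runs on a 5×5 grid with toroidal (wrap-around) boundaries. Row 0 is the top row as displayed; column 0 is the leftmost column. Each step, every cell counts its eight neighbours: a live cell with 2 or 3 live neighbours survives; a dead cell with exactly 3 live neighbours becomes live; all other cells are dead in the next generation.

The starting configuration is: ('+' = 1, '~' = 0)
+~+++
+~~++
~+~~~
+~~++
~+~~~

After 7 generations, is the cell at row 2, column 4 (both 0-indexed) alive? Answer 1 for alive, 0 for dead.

1

gen 0: +~+++
+~~++
~+~~~
+~~++
~+~~~
gen 1: ~~+~~
~~~~~
~++~~
+++~+
~+~~~
gen 2: ~~~~~
~++~~
~~++~
~~~+~
~~~+~
gen 3: ~~+~~
~+++~
~+~+~
~~~++
~~~~~
gen 4: ~+++~
~+~+~
++~~~
~~+++
~~~+~
gen 5: ~+~++
~~~++
++~~~
+++++
~+~~~
gen 6: ~~~++
~+~+~
~~~~~
~~~++
~~~~~
gen 7: ~~+++
~~+++
~~+++
~~~~~
~~~~~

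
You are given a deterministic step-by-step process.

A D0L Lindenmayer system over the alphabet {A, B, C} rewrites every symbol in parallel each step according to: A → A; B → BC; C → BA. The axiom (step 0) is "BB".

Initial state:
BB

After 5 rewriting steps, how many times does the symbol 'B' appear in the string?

gen 0: BB
gen 1: BCBC
gen 2: BCBABCBA
gen 3: BCBABCABCBABCA
gen 4: BCBABCABCBAABCBABCABCBAA
gen 5: BCBABCABCBAABCBABCAABCBABCABCBAABCBABCAA

16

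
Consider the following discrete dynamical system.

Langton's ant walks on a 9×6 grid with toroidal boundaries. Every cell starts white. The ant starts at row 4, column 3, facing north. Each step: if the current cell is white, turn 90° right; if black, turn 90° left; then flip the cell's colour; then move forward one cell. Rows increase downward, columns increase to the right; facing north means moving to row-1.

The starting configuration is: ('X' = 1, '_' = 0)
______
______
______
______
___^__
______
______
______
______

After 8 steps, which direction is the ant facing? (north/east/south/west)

step 0: ______
______
______
______
___^__
______
______
______
______
step 1: ______
______
______
______
___X>_
______
______
______
______
step 2: ______
______
______
______
___XX_
____v_
______
______
______
step 3: ______
______
______
______
___XX_
___<X_
______
______
______
step 4: ______
______
______
______
___^X_
___XX_
______
______
______
step 5: ______
______
______
______
__<_X_
___XX_
______
______
______
step 6: ______
______
______
__^___
__X_X_
___XX_
______
______
______
step 7: ______
______
______
__X>__
__X_X_
___XX_
______
______
______
step 8: ______
______
______
__XX__
__XvX_
___XX_
______
______
______

south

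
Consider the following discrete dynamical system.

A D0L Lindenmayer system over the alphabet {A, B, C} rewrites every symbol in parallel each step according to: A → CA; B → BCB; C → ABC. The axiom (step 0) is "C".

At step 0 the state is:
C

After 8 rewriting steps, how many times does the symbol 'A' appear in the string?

741

k=0  C
k=1  ABC
k=2  CABCBABC
k=3  ABCCABCBABCBCBCABCBABC
k=4  CABCBABCABCCABCBABCBCBCABCBABCBCBABCBCBABCCABCBABCBCBCABCBABC
k=5  ABCCABCBABCBCBCABCBABCCABCBABCABCCABCBABCBCBCABCBABCBCBABC…CBABCABCCABCBABCBCBCABCBABCBCBABCBCBABCCABCBABCBCBCABCBABC  (len 170)
k=6  CABCBABCABCCABCBABCBCBCABCBABCBCBABCBCBABCCABCBABCBCBCABCB…CBABCABCCABCBABCBCBCABCBABCBCBABCBCBABCCABCBABCBCBCABCBABC  (len 475)
k=7  ABCCABCBABCBCBCABCBABCCABCBABCABCCABCBABCBCBCABCBABCBCBABC…CBABCABCCABCBABCBCBCABCBABCBCBABCBCBABCCABCBABCBCBCABCBABC  (len 1329)
k=8  CABCBABCABCCABCBABCBCBCABCBABCBCBABCBCBABCCABCBABCBCBCABCB…CBABCABCCABCBABCBCBCABCBABCBCBABCBCBABCCABCBABCBCBCABCBABC  (len 3721)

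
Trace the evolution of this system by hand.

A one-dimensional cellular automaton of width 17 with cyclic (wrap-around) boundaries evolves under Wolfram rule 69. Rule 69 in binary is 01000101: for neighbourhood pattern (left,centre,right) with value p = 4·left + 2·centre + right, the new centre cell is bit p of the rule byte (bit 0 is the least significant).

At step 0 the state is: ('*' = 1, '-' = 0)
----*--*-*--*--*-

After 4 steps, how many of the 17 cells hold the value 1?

7

step 0: ----*--*-*--*--*-
step 1: ***-*--*-*--*--*-
step 2: --*-*--*-*--*--*-
step 3: *-*-*--*-*--*--*-
step 4: *-*-*--*-*--*--*-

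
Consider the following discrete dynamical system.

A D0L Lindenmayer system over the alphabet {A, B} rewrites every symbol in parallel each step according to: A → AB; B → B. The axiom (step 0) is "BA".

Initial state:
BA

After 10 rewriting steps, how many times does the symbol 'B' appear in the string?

11

0) BA
1) BAB
2) BABB
3) BABBB
4) BABBBB
5) BABBBBB
6) BABBBBBB
7) BABBBBBBB
8) BABBBBBBBB
9) BABBBBBBBBB
10) BABBBBBBBBBB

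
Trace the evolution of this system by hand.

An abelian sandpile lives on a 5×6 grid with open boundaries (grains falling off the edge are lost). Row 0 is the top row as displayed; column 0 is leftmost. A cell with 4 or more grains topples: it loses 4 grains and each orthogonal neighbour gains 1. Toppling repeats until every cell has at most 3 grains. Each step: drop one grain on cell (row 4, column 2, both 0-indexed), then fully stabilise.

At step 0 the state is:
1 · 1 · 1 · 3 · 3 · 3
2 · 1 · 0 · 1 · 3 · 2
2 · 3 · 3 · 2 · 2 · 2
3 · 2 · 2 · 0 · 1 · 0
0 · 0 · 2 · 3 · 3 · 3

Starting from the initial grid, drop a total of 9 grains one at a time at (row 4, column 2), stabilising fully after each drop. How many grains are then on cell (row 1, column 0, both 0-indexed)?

step 0: 1 · 1 · 1 · 3 · 3 · 3
2 · 1 · 0 · 1 · 3 · 2
2 · 3 · 3 · 2 · 2 · 2
3 · 2 · 2 · 0 · 1 · 0
0 · 0 · 2 · 3 · 3 · 3
step 1: 1 · 1 · 1 · 3 · 3 · 3
2 · 1 · 0 · 1 · 3 · 2
2 · 3 · 3 · 2 · 2 · 2
3 · 2 · 2 · 0 · 1 · 0
0 · 0 · 3 · 3 · 3 · 3
step 2: 1 · 1 · 1 · 3 · 3 · 3
2 · 1 · 0 · 1 · 3 · 2
2 · 3 · 3 · 2 · 2 · 2
3 · 2 · 3 · 1 · 2 · 1
0 · 1 · 1 · 1 · 1 · 0
step 3: 1 · 1 · 1 · 3 · 3 · 3
2 · 1 · 0 · 1 · 3 · 2
2 · 3 · 3 · 2 · 2 · 2
3 · 2 · 3 · 1 · 2 · 1
0 · 1 · 2 · 1 · 1 · 0
step 4: 1 · 1 · 1 · 3 · 3 · 3
2 · 1 · 0 · 1 · 3 · 2
2 · 3 · 3 · 2 · 2 · 2
3 · 2 · 3 · 1 · 2 · 1
0 · 1 · 3 · 1 · 1 · 0
step 5: 1 · 1 · 1 · 3 · 3 · 3
3 · 2 · 1 · 1 · 3 · 2
0 · 2 · 1 · 3 · 2 · 2
1 · 1 · 2 · 2 · 2 · 1
1 · 3 · 1 · 2 · 1 · 0
step 6: 1 · 1 · 1 · 3 · 3 · 3
3 · 2 · 1 · 1 · 3 · 2
0 · 2 · 1 · 3 · 2 · 2
1 · 1 · 2 · 2 · 2 · 1
1 · 3 · 2 · 2 · 1 · 0
step 7: 1 · 1 · 1 · 3 · 3 · 3
3 · 2 · 1 · 1 · 3 · 2
0 · 2 · 1 · 3 · 2 · 2
1 · 1 · 2 · 2 · 2 · 1
1 · 3 · 3 · 2 · 1 · 0
step 8: 1 · 1 · 1 · 3 · 3 · 3
3 · 2 · 1 · 1 · 3 · 2
0 · 2 · 1 · 3 · 2 · 2
1 · 2 · 3 · 2 · 2 · 1
2 · 0 · 1 · 3 · 1 · 0
step 9: 1 · 1 · 1 · 3 · 3 · 3
3 · 2 · 1 · 1 · 3 · 2
0 · 2 · 1 · 3 · 2 · 2
1 · 2 · 3 · 2 · 2 · 1
2 · 0 · 2 · 3 · 1 · 0

3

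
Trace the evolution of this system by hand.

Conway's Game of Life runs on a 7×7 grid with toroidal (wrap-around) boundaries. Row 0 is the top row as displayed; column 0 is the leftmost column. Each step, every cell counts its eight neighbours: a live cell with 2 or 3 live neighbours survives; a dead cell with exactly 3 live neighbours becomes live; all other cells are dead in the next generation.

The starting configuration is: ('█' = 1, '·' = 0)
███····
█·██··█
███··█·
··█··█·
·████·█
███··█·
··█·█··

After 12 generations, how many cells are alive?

23

gen 0: ███····
█·██··█
███··█·
··█··█·
·████·█
███··█·
··█·█··
gen 1: █·····█
···█···
█···██·
·····█·
····█·█
█····██
······█
gen 2: █·····█
█···██·
····███
·······
█···█··
█······
·······
gen 3: █····██
█···█··
····█·█
····█·█
·······
·······
█·····█
gen 4: ·█···█·
█···█··
█··██·█
·······
·······
·······
█····█·
gen 5: ██··██·
██·██··
█··████
·······
·······
·······
······█
gen 6: ·█████·
·······
████·██
····███
·······
·······
█····██
gen 7: ██████·
·······
████···
·████··
·····█·
······█
████·██
gen 8: ·····█·
······█
█···█··
█···█··
··████·
·██·█··
·······
gen 9: ·······
·····██
█····██
·█····█
··█··█·
·██·██·
·······
gen 10: ·······
█····█·
·······
·█·····
█·█████
·█████·
·······
gen 11: ·······
·······
·······
███████
█·····█
██·····
··███··
gen 12: ···█···
·······
███████
·█████·
···██··
████··█
·███···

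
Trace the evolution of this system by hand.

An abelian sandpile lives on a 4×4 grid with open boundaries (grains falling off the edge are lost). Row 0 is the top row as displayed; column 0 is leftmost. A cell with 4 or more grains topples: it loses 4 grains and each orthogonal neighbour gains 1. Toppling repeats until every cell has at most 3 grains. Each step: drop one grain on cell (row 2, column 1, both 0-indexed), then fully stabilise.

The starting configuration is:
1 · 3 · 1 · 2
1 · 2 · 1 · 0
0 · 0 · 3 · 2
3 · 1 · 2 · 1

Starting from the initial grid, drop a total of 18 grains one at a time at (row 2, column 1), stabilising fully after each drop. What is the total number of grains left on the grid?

31

k=0  1 · 3 · 1 · 2
1 · 2 · 1 · 0
0 · 0 · 3 · 2
3 · 1 · 2 · 1
k=1  1 · 3 · 1 · 2
1 · 2 · 1 · 0
0 · 1 · 3 · 2
3 · 1 · 2 · 1
k=2  1 · 3 · 1 · 2
1 · 2 · 1 · 0
0 · 2 · 3 · 2
3 · 1 · 2 · 1
k=3  1 · 3 · 1 · 2
1 · 2 · 1 · 0
0 · 3 · 3 · 2
3 · 1 · 2 · 1
k=4  1 · 3 · 1 · 2
1 · 3 · 2 · 0
1 · 1 · 0 · 3
3 · 2 · 3 · 1
k=5  1 · 3 · 1 · 2
1 · 3 · 2 · 0
1 · 2 · 0 · 3
3 · 2 · 3 · 1
k=6  1 · 3 · 1 · 2
1 · 3 · 2 · 0
1 · 3 · 0 · 3
3 · 2 · 3 · 1
k=7  2 · 0 · 2 · 2
2 · 1 · 3 · 0
2 · 1 · 1 · 3
3 · 3 · 3 · 1
k=8  2 · 0 · 2 · 2
2 · 1 · 3 · 0
2 · 2 · 1 · 3
3 · 3 · 3 · 1
k=9  2 · 0 · 2 · 2
2 · 1 · 3 · 0
2 · 3 · 1 · 3
3 · 3 · 3 · 1
k=10  2 · 0 · 2 · 2
3 · 2 · 3 · 0
0 · 2 · 3 · 3
1 · 2 · 0 · 2
k=11  2 · 0 · 2 · 2
3 · 2 · 3 · 0
0 · 3 · 3 · 3
1 · 2 · 0 · 2
k=12  3 · 1 · 3 · 2
0 · 1 · 1 · 2
2 · 2 · 2 · 0
1 · 3 · 1 · 3
k=13  3 · 1 · 3 · 2
0 · 1 · 1 · 2
2 · 3 · 2 · 0
1 · 3 · 1 · 3
k=14  3 · 1 · 3 · 2
0 · 2 · 1 · 2
3 · 1 · 3 · 0
2 · 0 · 2 · 3
k=15  3 · 1 · 3 · 2
0 · 2 · 1 · 2
3 · 2 · 3 · 0
2 · 0 · 2 · 3
k=16  3 · 1 · 3 · 2
0 · 2 · 1 · 2
3 · 3 · 3 · 0
2 · 0 · 2 · 3
k=17  3 · 1 · 3 · 2
1 · 3 · 2 · 2
0 · 2 · 0 · 1
3 · 1 · 3 · 3
k=18  3 · 1 · 3 · 2
1 · 3 · 2 · 2
0 · 3 · 0 · 1
3 · 1 · 3 · 3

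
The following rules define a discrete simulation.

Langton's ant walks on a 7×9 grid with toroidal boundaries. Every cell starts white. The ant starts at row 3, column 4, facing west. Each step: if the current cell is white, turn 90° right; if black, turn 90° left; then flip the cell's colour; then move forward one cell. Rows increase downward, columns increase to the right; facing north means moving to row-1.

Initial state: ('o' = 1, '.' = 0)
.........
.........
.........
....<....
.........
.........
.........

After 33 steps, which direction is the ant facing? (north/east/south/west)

[0] .........
.........
.........
....<....
.........
.........
.........
[1] .........
.........
....^....
....o....
.........
.........
.........
[2] .........
.........
....o>...
....o....
.........
.........
.........
[3] .........
.........
....oo...
....ov...
.........
.........
.........
[4] .........
.........
....oo...
....<o...
.........
.........
.........
[5] .........
.........
....oo...
.....o...
....v....
.........
.........
[6] .........
.........
....oo...
.....o...
...<o....
.........
.........
[7] .........
.........
....oo...
...^.o...
...oo....
.........
.........
[8] .........
.........
....oo...
...o>o...
...oo....
.........
.........
[9] .........
.........
....oo...
...ooo...
...ov....
.........
.........
[10] .........
.........
....oo...
...ooo...
...o.>...
.........
.........
[11] .........
.........
....oo...
...ooo...
...o.o...
.....v...
.........
[12] .........
.........
....oo...
...ooo...
...o.o...
....<o...
.........
[13] .........
.........
....oo...
...ooo...
...o^o...
....oo...
.........
[14] .........
.........
....oo...
...ooo...
...oo>...
....oo...
.........
[15] .........
.........
....oo...
...oo^...
...oo....
....oo...
.........
[16] .........
.........
....oo...
...o<....
...oo....
....oo...
.........
[17] .........
.........
....oo...
...o.....
...ov....
....oo...
.........
[18] .........
.........
....oo...
...o.....
...o.>...
....oo...
.........
[19] .........
.........
....oo...
...o.....
...o.o...
....ov...
.........
[20] .........
.........
....oo...
...o.....
...o.o...
....o.>..
.........
[21] .........
.........
....oo...
...o.....
...o.o...
....o.o..
......v..
[22] .........
.........
....oo...
...o.....
...o.o...
....o.o..
.....<o..
[23] .........
.........
....oo...
...o.....
...o.o...
....o^o..
.....oo..
[24] .........
.........
....oo...
...o.....
...o.o...
....oo>..
.....oo..
[25] .........
.........
....oo...
...o.....
...o.o^..
....oo...
.....oo..
[26] .........
.........
....oo...
...o.....
...o.oo>.
....oo...
.....oo..
[27] .........
.........
....oo...
...o.....
...o.ooo.
....oo.v.
.....oo..
[28] .........
.........
....oo...
...o.....
...o.ooo.
....oo<o.
.....oo..
[29] .........
.........
....oo...
...o.....
...o.o^o.
....oooo.
.....oo..
[30] .........
.........
....oo...
...o.....
...o.<.o.
....oooo.
.....oo..
[31] .........
.........
....oo...
...o.....
...o...o.
....ovoo.
.....oo..
[32] .........
.........
....oo...
...o.....
...o...o.
....o.>o.
.....oo..
[33] .........
.........
....oo...
...o.....
...o..^o.
....o..o.
.....oo..

north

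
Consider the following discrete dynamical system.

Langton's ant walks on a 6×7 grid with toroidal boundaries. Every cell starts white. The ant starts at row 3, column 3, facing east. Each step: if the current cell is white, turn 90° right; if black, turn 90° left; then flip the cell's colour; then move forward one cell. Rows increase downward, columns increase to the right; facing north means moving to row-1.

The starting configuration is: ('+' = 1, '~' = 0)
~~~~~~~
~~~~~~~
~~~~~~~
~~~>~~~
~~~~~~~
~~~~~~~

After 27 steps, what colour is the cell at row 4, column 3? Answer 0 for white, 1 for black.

1

k=0  ~~~~~~~
~~~~~~~
~~~~~~~
~~~>~~~
~~~~~~~
~~~~~~~
k=1  ~~~~~~~
~~~~~~~
~~~~~~~
~~~+~~~
~~~v~~~
~~~~~~~
k=2  ~~~~~~~
~~~~~~~
~~~~~~~
~~~+~~~
~~<+~~~
~~~~~~~
k=3  ~~~~~~~
~~~~~~~
~~~~~~~
~~^+~~~
~~++~~~
~~~~~~~
k=4  ~~~~~~~
~~~~~~~
~~~~~~~
~~+>~~~
~~++~~~
~~~~~~~
k=5  ~~~~~~~
~~~~~~~
~~~^~~~
~~+~~~~
~~++~~~
~~~~~~~
k=6  ~~~~~~~
~~~~~~~
~~~+>~~
~~+~~~~
~~++~~~
~~~~~~~
k=7  ~~~~~~~
~~~~~~~
~~~++~~
~~+~v~~
~~++~~~
~~~~~~~
k=8  ~~~~~~~
~~~~~~~
~~~++~~
~~+<+~~
~~++~~~
~~~~~~~
k=9  ~~~~~~~
~~~~~~~
~~~^+~~
~~+++~~
~~++~~~
~~~~~~~
k=10  ~~~~~~~
~~~~~~~
~~<~+~~
~~+++~~
~~++~~~
~~~~~~~
k=11  ~~~~~~~
~~^~~~~
~~+~+~~
~~+++~~
~~++~~~
~~~~~~~
k=12  ~~~~~~~
~~+>~~~
~~+~+~~
~~+++~~
~~++~~~
~~~~~~~
k=13  ~~~~~~~
~~++~~~
~~+v+~~
~~+++~~
~~++~~~
~~~~~~~
k=14  ~~~~~~~
~~++~~~
~~<++~~
~~+++~~
~~++~~~
~~~~~~~
k=15  ~~~~~~~
~~++~~~
~~~++~~
~~v++~~
~~++~~~
~~~~~~~
k=16  ~~~~~~~
~~++~~~
~~~++~~
~~~>+~~
~~++~~~
~~~~~~~
k=17  ~~~~~~~
~~++~~~
~~~^+~~
~~~~+~~
~~++~~~
~~~~~~~
k=18  ~~~~~~~
~~++~~~
~~<~+~~
~~~~+~~
~~++~~~
~~~~~~~
k=19  ~~~~~~~
~~^+~~~
~~+~+~~
~~~~+~~
~~++~~~
~~~~~~~
k=20  ~~~~~~~
~<~+~~~
~~+~+~~
~~~~+~~
~~++~~~
~~~~~~~
k=21  ~^~~~~~
~+~+~~~
~~+~+~~
~~~~+~~
~~++~~~
~~~~~~~
k=22  ~+>~~~~
~+~+~~~
~~+~+~~
~~~~+~~
~~++~~~
~~~~~~~
k=23  ~++~~~~
~+v+~~~
~~+~+~~
~~~~+~~
~~++~~~
~~~~~~~
k=24  ~++~~~~
~<++~~~
~~+~+~~
~~~~+~~
~~++~~~
~~~~~~~
k=25  ~++~~~~
~~++~~~
~v+~+~~
~~~~+~~
~~++~~~
~~~~~~~
k=26  ~++~~~~
~~++~~~
<++~+~~
~~~~+~~
~~++~~~
~~~~~~~
k=27  ~++~~~~
^~++~~~
+++~+~~
~~~~+~~
~~++~~~
~~~~~~~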